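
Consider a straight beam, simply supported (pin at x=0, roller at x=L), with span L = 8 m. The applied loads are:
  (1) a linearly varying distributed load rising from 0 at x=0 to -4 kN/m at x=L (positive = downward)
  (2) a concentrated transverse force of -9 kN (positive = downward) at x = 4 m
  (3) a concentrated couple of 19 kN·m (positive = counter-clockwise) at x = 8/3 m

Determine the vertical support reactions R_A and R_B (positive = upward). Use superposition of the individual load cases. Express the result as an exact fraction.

Load 1 — triangular load w₀=-4 kN/m (0→w₀ over full span):
  R_A = w₀L/6 = (-4)·8/6 = -16/3 kN
  R_B = w₀L/3 = (-4)·8/3 = -32/3 kN
Load 2 — point force P=-9 kN at a=4 m (b=L-a=4):
  R_A = Pb/L = (-9)·4/8 = -9/2 kN
  R_B = Pa/L = (-9)·4/8 = -9/2 kN
Load 3 — applied couple M₀=19 kN·m at a=8/3 m (b=L-a=16/3):
  R_A = M₀/L = 19/8 kN
  R_B = -M₀/L = -19/8 kN
Superposition: R_A = -179/24 kN, R_B = -421/24 kN

R_A = -179/24 kN, R_B = -421/24 kN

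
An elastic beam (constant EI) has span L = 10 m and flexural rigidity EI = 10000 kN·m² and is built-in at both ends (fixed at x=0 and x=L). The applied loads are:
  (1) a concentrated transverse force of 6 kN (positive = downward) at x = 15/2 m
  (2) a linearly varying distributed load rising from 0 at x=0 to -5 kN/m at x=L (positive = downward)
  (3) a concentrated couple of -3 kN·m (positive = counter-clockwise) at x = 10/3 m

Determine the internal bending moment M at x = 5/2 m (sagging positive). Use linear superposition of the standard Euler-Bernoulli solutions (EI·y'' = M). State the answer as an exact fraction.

Load 1 — point force P=6 kN at a=15/2 m (b=L-a=5/2):
  M_1 = Pb²(3a+b)x/L³ - Pab²/L²  [x≤a] = 6·(5/2)²·(3·(15/2)+(5/2))·(5/2)/10³ - 6·(15/2)·(5/2)²/10² = -15/32 kN·m
Load 2 — triangular load w₀=-5 kN/m (0→w₀ over full span):
  M_2 = 3w₀Lx/20 - w₀L²/30 - w₀x³/(6L) = 3·(-5)·10·(5/2)/20 - (-5)·10²/30 - (-5)·(5/2)³/(6·10) = -25/32 kN·m
Load 3 — applied couple M₀=-3 kN·m at a=10/3 m (b=L-a=20/3):
  M_3 = R_Ax - M_A  [x≤a] with R_A=-2/5, M_A=0 = (-2/5)·(5/2) - 0 = -1 kN·m
Superposition: M = Σ M_i = -9/4 kN·m ≈ -2.250000 kN·m

M(5/2) = -9/4 kN·m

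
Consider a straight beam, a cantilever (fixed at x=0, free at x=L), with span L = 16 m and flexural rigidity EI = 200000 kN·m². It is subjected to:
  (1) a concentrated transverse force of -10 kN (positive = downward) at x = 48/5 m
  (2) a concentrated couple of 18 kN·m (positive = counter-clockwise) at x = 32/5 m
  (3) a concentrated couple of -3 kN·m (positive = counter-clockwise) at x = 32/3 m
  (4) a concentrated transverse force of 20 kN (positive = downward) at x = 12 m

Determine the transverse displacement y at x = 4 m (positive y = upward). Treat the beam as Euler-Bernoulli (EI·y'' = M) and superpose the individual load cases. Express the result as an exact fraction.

y(4) = -347/75000 m

Load 1 — point force P=-10 kN at a=48/5 m (b=L-a=32/5):
  y_1 = -Px²(3a-x)/(6EI)  [x≤a] = -(-10)·4²·(3·(48/5)-4)/(6·200000) = 31/9375 m
Load 2 — applied couple M₀=18 kN·m at a=32/5 m (b=L-a=48/5):
  y_2 = M₀x²/(2EI)  [x≤a] = 18·4²/(2·200000) = 9/12500 m
Load 3 — applied couple M₀=-3 kN·m at a=32/3 m (b=L-a=16/3):
  y_3 = M₀x²/(2EI)  [x≤a] = (-3)·4²/(2·200000) = -3/25000 m
Load 4 — point force P=20 kN at a=12 m (b=L-a=4):
  y_4 = -Px²(3a-x)/(6EI)  [x≤a] = -20·4²·(3·12-4)/(6·200000) = -16/1875 m
Superposition: y = Σ y_i = -347/75000 m ≈ -0.004627 m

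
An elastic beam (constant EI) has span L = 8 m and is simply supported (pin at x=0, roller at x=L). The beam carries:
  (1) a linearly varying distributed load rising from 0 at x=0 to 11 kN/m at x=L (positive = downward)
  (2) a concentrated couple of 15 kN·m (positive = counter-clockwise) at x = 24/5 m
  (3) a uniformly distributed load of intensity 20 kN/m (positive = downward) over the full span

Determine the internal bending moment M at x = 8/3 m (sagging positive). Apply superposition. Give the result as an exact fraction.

M(8/3) = 14741/81 kN·m

Load 1 — triangular load w₀=11 kN/m (0→w₀ over full span):
  M_1 = w₀Lx/6 - w₀x³/(6L) = 11·8·(8/3)/6 - 11·(8/3)³/(6·8) = 2816/81 kN·m
Load 2 — applied couple M₀=15 kN·m at a=24/5 m (b=L-a=16/5):
  M_2 = M₀x/L  [x≤a] = 15·(8/3)/8 = 5 kN·m
Load 3 — uniform load w=20 kN/m over full span:
  M_3 = wx(L-x)/2 = 20·(8/3)·(8-(8/3))/2 = 1280/9 kN·m
Superposition: M = Σ M_i = 14741/81 kN·m ≈ 181.987654 kN·m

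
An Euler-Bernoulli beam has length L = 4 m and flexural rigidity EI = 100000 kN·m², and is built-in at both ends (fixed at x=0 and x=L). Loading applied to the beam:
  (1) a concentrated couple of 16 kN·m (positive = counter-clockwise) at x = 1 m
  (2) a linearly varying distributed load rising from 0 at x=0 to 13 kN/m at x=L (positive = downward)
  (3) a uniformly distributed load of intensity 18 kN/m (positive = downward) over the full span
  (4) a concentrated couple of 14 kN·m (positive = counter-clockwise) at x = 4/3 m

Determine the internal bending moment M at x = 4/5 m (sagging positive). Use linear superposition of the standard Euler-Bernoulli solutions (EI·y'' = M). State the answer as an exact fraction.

M(4/5) = 3151/375 kN·m

Load 1 — applied couple M₀=16 kN·m at a=1 m (b=L-a=3):
  M_1 = R_Ax - M_A  [x≤a] with R_A=9/2, M_A=-3 = (9/2)·(4/5) - (-3) = 33/5 kN·m
Load 2 — triangular load w₀=13 kN/m (0→w₀ over full span):
  M_2 = 3w₀Lx/20 - w₀L²/30 - w₀x³/(6L) = 3·13·4·(4/5)/20 - 13·4²/30 - 13·(4/5)³/(6·4) = -364/375 kN·m
Load 3 — uniform load w=18 kN/m over full span:
  M_3 = wLx/2 - wL²/12 - wx²/2 = 18·4·(4/5)/2 - 18·4²/12 - 18·(4/5)²/2 = -24/25 kN·m
Load 4 — applied couple M₀=14 kN·m at a=4/3 m (b=L-a=8/3):
  M_4 = R_Ax - M_A  [x≤a] with R_A=14/3, M_A=0 = (14/3)·(4/5) - 0 = 56/15 kN·m
Superposition: M = Σ M_i = 3151/375 kN·m ≈ 8.402667 kN·m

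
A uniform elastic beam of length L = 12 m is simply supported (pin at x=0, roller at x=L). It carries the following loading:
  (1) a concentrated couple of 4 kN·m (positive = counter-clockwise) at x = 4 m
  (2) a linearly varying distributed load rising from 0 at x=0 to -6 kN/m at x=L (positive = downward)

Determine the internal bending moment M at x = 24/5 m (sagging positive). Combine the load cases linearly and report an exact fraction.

Load 1 — applied couple M₀=4 kN·m at a=4 m (b=L-a=8):
  M_1 = M₀x/L - M₀  [x>a] = 4·(24/5)/12 - 4 = -12/5 kN·m
Load 2 — triangular load w₀=-6 kN/m (0→w₀ over full span):
  M_2 = w₀Lx/6 - w₀x³/(6L) = (-6)·12·(24/5)/6 - (-6)·(24/5)³/(6·12) = -6048/125 kN·m
Superposition: M = Σ M_i = -6348/125 kN·m ≈ -50.784000 kN·m

M(24/5) = -6348/125 kN·m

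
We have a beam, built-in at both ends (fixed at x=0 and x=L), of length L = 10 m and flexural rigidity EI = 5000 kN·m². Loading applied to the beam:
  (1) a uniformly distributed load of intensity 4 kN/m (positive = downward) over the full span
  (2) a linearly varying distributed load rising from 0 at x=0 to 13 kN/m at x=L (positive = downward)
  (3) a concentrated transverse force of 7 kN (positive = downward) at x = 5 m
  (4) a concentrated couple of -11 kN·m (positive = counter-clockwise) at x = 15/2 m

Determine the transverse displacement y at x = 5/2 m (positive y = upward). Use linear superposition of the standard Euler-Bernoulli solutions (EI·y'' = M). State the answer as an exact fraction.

Load 1 — uniform load w=4 kN/m over full span:
  y_1 = -wx²(L-x)²/(24EI) = -4·(5/2)²·(10-(5/2))²/(24·5000) = -3/256 m
Load 2 — triangular load w₀=13 kN/m (0→w₀ over full span):
  y_2 = -w₀x²(L-x)²(x+2L)/(120LEI) = -13·(5/2)²·(10-(5/2))²·((5/2)+2·10)/(120·10·5000) = -351/20480 m
Load 3 — point force P=7 kN at a=5 m (b=L-a=5):
  y_3 = -Pb²x²(3aL-(3a+b)x)/(6L³EI)  [x≤a] = -7·5²·(5/2)²·(3·5·10-(3·5+5)·(5/2))/(6·10³·5000) = -7/1920 m
Load 4 — applied couple M₀=-11 kN·m at a=15/2 m (b=L-a=5/2):
  y_4 = (R_Ax³/6 - M_Ax²/2)/EI  [x≤a] with R_A=-99/80, M_A=-55/16 = ((-99/80)·(5/2)³/6 - (-55/16)·(5/2)²/2)/5000 = 77/51200 m
Superposition: y = Σ y_i = -9523/307200 m ≈ -0.030999 m

y(5/2) = -9523/307200 m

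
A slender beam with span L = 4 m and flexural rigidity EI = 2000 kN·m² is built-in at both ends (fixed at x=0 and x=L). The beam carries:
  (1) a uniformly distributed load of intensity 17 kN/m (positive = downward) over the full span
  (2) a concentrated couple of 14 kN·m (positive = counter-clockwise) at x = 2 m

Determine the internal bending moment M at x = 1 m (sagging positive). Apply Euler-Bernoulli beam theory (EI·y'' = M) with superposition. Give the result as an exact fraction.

M(1) = 55/12 kN·m

Load 1 — uniform load w=17 kN/m over full span:
  M_1 = wLx/2 - wL²/12 - wx²/2 = 17·4·1/2 - 17·4²/12 - 17·1²/2 = 17/6 kN·m
Load 2 — applied couple M₀=14 kN·m at a=2 m (b=L-a=2):
  M_2 = R_Ax - M_A  [x≤a] with R_A=21/4, M_A=7/2 = (21/4)·1 - (7/2) = 7/4 kN·m
Superposition: M = Σ M_i = 55/12 kN·m ≈ 4.583333 kN·m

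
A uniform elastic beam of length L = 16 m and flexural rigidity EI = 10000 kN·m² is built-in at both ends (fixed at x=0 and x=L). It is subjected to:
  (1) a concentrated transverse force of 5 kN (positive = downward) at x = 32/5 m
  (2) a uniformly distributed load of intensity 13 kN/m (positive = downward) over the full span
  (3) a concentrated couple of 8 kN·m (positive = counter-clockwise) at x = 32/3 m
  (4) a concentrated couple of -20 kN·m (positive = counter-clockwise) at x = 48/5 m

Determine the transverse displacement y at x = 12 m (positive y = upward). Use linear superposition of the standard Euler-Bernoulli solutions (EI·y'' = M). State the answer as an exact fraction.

y(12) = -146/1125 m

Load 1 — point force P=5 kN at a=32/5 m (b=L-a=48/5):
  y_1 = -Pa²(L-x)²(3bL-(3b+a)(L-x))/(6L³EI)  [x>a] = -5·(32/5)²·(16-12)²·(3·(48/5)·16-(3·(48/5)+(32/5))·(16-12))/(6·16³·10000) = -8/1875 m
Load 2 — uniform load w=13 kN/m over full span:
  y_2 = -wx²(L-x)²/(24EI) = -13·12²·(16-12)²/(24·10000) = -78/625 m
Load 3 — applied couple M₀=8 kN·m at a=32/3 m (b=L-a=16/3):
  y_3 = (R_Ax³/6 - M_Ax²/2 - M₀(x-a)²/2)/EI  [x>a] with R_A=2/3, M_A=8/3 = ((2/3)·12³/6 - (8/3)·12²/2 - 8·(12-(32/3))²/2)/10000 = -4/5625 m
Load 4 — applied couple M₀=-20 kN·m at a=48/5 m (b=L-a=32/5):
  y_4 = (R_Ax³/6 - M_Ax²/2 - M₀(x-a)²/2)/EI  [x>a] with R_A=-9/5, M_A=-32/5 = ((-9/5)·12³/6 - (-32/5)·12²/2 - (-20)·(12-(48/5))²/2)/10000 = 0 m
Superposition: y = Σ y_i = -146/1125 m ≈ -0.129778 m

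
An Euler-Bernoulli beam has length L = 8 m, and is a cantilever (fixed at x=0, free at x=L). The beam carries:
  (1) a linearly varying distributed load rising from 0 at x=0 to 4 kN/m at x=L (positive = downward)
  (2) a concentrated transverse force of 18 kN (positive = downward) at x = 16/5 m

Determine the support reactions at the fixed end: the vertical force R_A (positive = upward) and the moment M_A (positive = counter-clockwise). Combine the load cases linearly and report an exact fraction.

R_A = 34 kN, M_A = 2144/15 kN·m

Load 1 — triangular load w₀=4 kN/m (0→w₀ over full span):
  R_A = w₀L/2 = 4·8/2 = 16 kN
  M_A = w₀L²/3 = 4·8²/3 = 256/3 kN·m
Load 2 — point force P=18 kN at a=16/5 m (b=L-a=24/5):
  R_A = P = 18 kN
  M_A = Pa = 18·(16/5) = 288/5 kN·m
Superposition: R_A = 34 kN, M_A = 2144/15 kN·m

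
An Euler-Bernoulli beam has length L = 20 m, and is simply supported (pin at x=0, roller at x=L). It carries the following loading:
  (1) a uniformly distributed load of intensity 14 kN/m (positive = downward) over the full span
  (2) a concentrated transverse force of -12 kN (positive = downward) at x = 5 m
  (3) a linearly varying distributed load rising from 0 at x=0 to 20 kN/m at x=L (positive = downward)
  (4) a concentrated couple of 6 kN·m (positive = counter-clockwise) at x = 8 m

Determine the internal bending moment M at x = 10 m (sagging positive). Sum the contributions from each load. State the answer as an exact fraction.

M(10) = 1167 kN·m

Load 1 — uniform load w=14 kN/m over full span:
  M_1 = wx(L-x)/2 = 14·10·(20-10)/2 = 700 kN·m
Load 2 — point force P=-12 kN at a=5 m (b=L-a=15):
  M_2 = Pa(L-x)/L  [x>a] = (-12)·5·(20-10)/20 = -30 kN·m
Load 3 — triangular load w₀=20 kN/m (0→w₀ over full span):
  M_3 = w₀Lx/6 - w₀x³/(6L) = 20·20·10/6 - 20·10³/(6·20) = 500 kN·m
Load 4 — applied couple M₀=6 kN·m at a=8 m (b=L-a=12):
  M_4 = M₀x/L - M₀  [x>a] = 6·10/20 - 6 = -3 kN·m
Superposition: M = Σ M_i = 1167 kN·m ≈ 1167.000000 kN·m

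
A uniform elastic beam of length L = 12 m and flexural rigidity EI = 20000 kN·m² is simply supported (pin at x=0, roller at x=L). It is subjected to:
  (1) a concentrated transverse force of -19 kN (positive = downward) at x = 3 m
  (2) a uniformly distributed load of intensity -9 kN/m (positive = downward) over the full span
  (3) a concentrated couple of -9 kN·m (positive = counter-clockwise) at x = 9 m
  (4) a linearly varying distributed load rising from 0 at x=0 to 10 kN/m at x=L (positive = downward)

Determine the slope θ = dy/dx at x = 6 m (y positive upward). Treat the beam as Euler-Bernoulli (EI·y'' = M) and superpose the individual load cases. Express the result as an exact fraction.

Load 1 — point force P=-19 kN at a=3 m (b=L-a=9):
  θ_1 = -Pa(2L²-6Lx+3x²+a²)/(6LEI)  [x>a] = -(-19)·3·(2·12²-6·12·6+3·6²+3²)/(6·12·20000) = -171/160000 rad
Load 2 — uniform load w=-9 kN/m over full span:
  θ_2 = -w(L³-6Lx²+4x³)/(24EI) = -(-9)·(12³-6·12·6²+4·6³)/(24·20000) = 0 rad
Load 3 — applied couple M₀=-9 kN·m at a=9 m (b=L-a=3):
  θ_3 = (M₀x²/(2L)+C₁)/EI  [x≤a] with C₁=M₀(3b²-L²)/(6L)=117/8 = ((-9)·6²/(2·12)+(117/8))/20000 = 9/160000 rad
Load 4 — triangular load w₀=10 kN/m (0→w₀ over full span):
  θ_4 = -w₀(7L⁴-30L²x²+15x⁴)/(360LEI) = -10·(7·12⁴-30·12²·6²+15·6⁴)/(360·12·20000) = -21/20000 rad
Superposition: θ = Σ θ_i = -33/16000 rad ≈ -0.002063 rad

θ(6) = -33/16000 rad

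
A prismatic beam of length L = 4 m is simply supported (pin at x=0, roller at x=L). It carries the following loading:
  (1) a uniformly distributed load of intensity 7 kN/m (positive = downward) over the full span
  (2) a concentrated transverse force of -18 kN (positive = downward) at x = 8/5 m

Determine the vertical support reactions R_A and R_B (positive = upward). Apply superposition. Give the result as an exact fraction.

Load 1 — uniform load w=7 kN/m over full span:
  R_A = wL/2 = 7·4/2 = 14 kN
  R_B = wL/2 = 7·4/2 = 14 kN
Load 2 — point force P=-18 kN at a=8/5 m (b=L-a=12/5):
  R_A = Pb/L = (-18)·(12/5)/4 = -54/5 kN
  R_B = Pa/L = (-18)·(8/5)/4 = -36/5 kN
Superposition: R_A = 16/5 kN, R_B = 34/5 kN

R_A = 16/5 kN, R_B = 34/5 kN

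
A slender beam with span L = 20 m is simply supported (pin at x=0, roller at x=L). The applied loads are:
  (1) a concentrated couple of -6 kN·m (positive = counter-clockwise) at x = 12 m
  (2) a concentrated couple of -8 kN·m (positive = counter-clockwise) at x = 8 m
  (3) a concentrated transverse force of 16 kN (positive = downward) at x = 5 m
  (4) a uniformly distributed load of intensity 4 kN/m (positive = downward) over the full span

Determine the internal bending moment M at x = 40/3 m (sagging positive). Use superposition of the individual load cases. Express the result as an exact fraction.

Load 1 — applied couple M₀=-6 kN·m at a=12 m (b=L-a=8):
  M_1 = M₀x/L - M₀  [x>a] = (-6)·(40/3)/20 - (-6) = 2 kN·m
Load 2 — applied couple M₀=-8 kN·m at a=8 m (b=L-a=12):
  M_2 = M₀x/L - M₀  [x>a] = (-8)·(40/3)/20 - (-8) = 8/3 kN·m
Load 3 — point force P=16 kN at a=5 m (b=L-a=15):
  M_3 = Pa(L-x)/L  [x>a] = 16·5·(20-(40/3))/20 = 80/3 kN·m
Load 4 — uniform load w=4 kN/m over full span:
  M_4 = wx(L-x)/2 = 4·(40/3)·(20-(40/3))/2 = 1600/9 kN·m
Superposition: M = Σ M_i = 1882/9 kN·m ≈ 209.111111 kN·m

M(40/3) = 1882/9 kN·m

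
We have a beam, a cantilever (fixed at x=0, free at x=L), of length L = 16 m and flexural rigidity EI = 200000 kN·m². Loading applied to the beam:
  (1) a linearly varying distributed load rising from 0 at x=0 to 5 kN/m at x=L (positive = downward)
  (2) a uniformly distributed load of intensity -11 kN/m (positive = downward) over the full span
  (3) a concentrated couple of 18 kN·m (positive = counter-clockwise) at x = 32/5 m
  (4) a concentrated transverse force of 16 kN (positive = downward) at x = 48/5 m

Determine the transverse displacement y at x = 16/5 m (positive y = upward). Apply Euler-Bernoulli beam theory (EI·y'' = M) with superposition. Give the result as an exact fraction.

y(16/5) = 545212/29296875 m

Load 1 — triangular load w₀=5 kN/m (0→w₀ over full span):
  y_1 = (w₀Lx³/12-w₀L²x²/6-w₀x⁵/(120L))/EI = (5·16·(16/5)³/12-5·16²·(16/5)²/6-5·(16/5)⁵/(120·16))/200000 = -288128/29296875 m
Load 2 — uniform load w=-11 kN/m over full span:
  y_2 = -wx²(x²-4Lx+6L²)/(24EI) = -(-11)·(16/5)²·((16/5)²-4·16·(16/5)+6·16²)/(24·200000) = 184448/5859375 m
Load 3 — applied couple M₀=18 kN·m at a=32/5 m (b=L-a=48/5):
  y_3 = M₀x²/(2EI)  [x≤a] = 18·(16/5)²/(2·200000) = 36/78125 m
Load 4 — point force P=16 kN at a=48/5 m (b=L-a=32/5):
  y_4 = -Px²(3a-x)/(6EI)  [x≤a] = -16·(16/5)²·(3·(48/5)-(16/5))/(6·200000) = -4096/1171875 m
Superposition: y = Σ y_i = 545212/29296875 m ≈ 0.018610 m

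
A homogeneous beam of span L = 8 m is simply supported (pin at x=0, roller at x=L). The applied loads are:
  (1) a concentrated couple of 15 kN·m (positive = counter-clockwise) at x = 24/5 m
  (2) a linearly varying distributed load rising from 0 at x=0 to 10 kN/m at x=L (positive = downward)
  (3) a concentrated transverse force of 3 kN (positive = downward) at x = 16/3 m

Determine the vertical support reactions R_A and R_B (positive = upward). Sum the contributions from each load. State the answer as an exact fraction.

Load 1 — applied couple M₀=15 kN·m at a=24/5 m (b=L-a=16/5):
  R_A = M₀/L = 15/8 kN
  R_B = -M₀/L = -15/8 kN
Load 2 — triangular load w₀=10 kN/m (0→w₀ over full span):
  R_A = w₀L/6 = 10·8/6 = 40/3 kN
  R_B = w₀L/3 = 10·8/3 = 80/3 kN
Load 3 — point force P=3 kN at a=16/3 m (b=L-a=8/3):
  R_A = Pb/L = 3·(8/3)/8 = 1 kN
  R_B = Pa/L = 3·(16/3)/8 = 2 kN
Superposition: R_A = 389/24 kN, R_B = 643/24 kN

R_A = 389/24 kN, R_B = 643/24 kN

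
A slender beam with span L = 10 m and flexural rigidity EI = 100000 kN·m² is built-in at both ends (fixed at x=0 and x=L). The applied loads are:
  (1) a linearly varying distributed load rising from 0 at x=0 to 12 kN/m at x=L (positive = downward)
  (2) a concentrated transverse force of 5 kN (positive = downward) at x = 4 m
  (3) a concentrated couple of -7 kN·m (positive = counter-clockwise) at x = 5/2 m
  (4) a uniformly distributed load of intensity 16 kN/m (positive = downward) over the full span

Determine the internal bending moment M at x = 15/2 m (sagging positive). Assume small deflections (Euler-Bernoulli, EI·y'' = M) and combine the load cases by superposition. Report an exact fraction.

Load 1 — triangular load w₀=12 kN/m (0→w₀ over full span):
  M_1 = 3w₀Lx/20 - w₀L²/30 - w₀x³/(6L) = 3·12·10·(15/2)/20 - 12·10²/30 - 12·(15/2)³/(6·10) = 85/8 kN·m
Load 2 — point force P=5 kN at a=4 m (b=L-a=6):
  M_2 = Pa²(a+3b)(L-x)/L³ - Pa²b/L²  [x>a] = 5·4²·(4+3·6)·(10-(15/2))/10³ - 5·4²·6/10² = -2/5 kN·m
Load 3 — applied couple M₀=-7 kN·m at a=5/2 m (b=L-a=15/2):
  M_3 = R_Ax - M_A - M₀  [x>a] with R_A=-63/80, M_A=21/16 = (-63/80)·(15/2) - (21/16) - (-7) = -7/32 kN·m
Load 4 — uniform load w=16 kN/m over full span:
  M_4 = wLx/2 - wL²/12 - wx²/2 = 16·10·(15/2)/2 - 16·10²/12 - 16·(15/2)²/2 = 50/3 kN·m
Superposition: M = Σ M_i = 12803/480 kN·m ≈ 26.672917 kN·m

M(15/2) = 12803/480 kN·m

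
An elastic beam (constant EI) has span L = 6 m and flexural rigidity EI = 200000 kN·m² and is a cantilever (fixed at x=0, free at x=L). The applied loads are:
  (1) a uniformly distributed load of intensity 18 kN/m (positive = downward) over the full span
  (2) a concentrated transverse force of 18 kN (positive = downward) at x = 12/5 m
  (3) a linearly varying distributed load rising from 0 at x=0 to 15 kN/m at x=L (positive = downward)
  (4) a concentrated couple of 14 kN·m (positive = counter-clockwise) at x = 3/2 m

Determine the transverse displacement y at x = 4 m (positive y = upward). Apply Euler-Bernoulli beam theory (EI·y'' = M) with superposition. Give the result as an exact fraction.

Load 1 — uniform load w=18 kN/m over full span:
  y_1 = -wx²(x²-4Lx+6L²)/(24EI) = -18·4²·(4²-4·6·4+6·6²)/(24·200000) = -51/6250 m
Load 2 — point force P=18 kN at a=12/5 m (b=L-a=18/5):
  y_2 = -Pa²(3x-a)/(6EI)  [x>a] = -18·(12/5)²·(3·4-(12/5))/(6·200000) = -324/390625 m
Load 3 — triangular load w₀=15 kN/m (0→w₀ over full span):
  y_3 = (w₀Lx³/12-w₀L²x²/6-w₀x⁵/(120L))/EI = (15·6·4³/12-15·6²·4²/6-15·4⁵/(120·6))/200000 = -46/9375 m
Load 4 — applied couple M₀=14 kN·m at a=3/2 m (b=L-a=9/2):
  y_4 = M₀a(2x-a)/(2EI)  [x>a] = 14·(3/2)·(2·4-(3/2))/(2·200000) = 273/800000 m
Superposition: y = Σ y_i = -4066457/300000000 m ≈ -0.013555 m

y(4) = -4066457/300000000 m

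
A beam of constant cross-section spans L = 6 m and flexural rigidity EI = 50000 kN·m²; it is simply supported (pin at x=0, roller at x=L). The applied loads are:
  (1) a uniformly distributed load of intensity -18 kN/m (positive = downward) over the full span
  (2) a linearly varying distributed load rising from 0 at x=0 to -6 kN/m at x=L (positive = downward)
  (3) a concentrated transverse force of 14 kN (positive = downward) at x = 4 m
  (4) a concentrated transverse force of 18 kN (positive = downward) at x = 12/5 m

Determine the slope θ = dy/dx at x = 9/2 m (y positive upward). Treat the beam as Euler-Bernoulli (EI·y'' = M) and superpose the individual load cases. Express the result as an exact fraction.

θ(9/2) = -11669753/7200000000 rad

Load 1 — uniform load w=-18 kN/m over full span:
  θ_1 = -w(L³-6Lx²+4x³)/(24EI) = -(-18)·(6³-6·6·(9/2)²+4·(9/2)³)/(24·50000) = -891/400000 rad
Load 2 — triangular load w₀=-6 kN/m (0→w₀ over full span):
  θ_2 = -w₀(7L⁴-30L²x²+15x⁴)/(360LEI) = -(-6)·(7·6⁴-30·6²·(9/2)²+15·(9/2)⁴)/(360·6·50000) = -11817/32000000 rad
Load 3 — point force P=14 kN at a=4 m (b=L-a=2):
  θ_3 = -Pa(2L²-6Lx+3x²+a²)/(6LEI)  [x>a] = -14·4·(2·6²-6·6·(9/2)+3·(9/2)²+4²)/(6·6·50000) = 371/900000 rad
Load 4 — point force P=18 kN at a=12/5 m (b=L-a=18/5):
  θ_4 = -Pa(2L²-6Lx+3x²+a²)/(6LEI)  [x>a] = -18·(12/5)·(2·6²-6·6·(9/2)+3·(9/2)²+(12/5)²)/(6·6·50000) = 7047/12500000 rad
Superposition: θ = Σ θ_i = -11669753/7200000000 rad ≈ -0.001621 rad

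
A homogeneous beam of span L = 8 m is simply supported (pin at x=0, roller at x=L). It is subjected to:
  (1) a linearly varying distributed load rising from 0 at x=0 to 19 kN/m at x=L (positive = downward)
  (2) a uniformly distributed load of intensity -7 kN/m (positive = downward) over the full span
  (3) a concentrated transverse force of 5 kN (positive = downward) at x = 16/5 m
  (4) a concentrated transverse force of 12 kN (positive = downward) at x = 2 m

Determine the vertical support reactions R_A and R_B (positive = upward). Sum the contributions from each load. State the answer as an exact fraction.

Load 1 — triangular load w₀=19 kN/m (0→w₀ over full span):
  R_A = w₀L/6 = 19·8/6 = 76/3 kN
  R_B = w₀L/3 = 19·8/3 = 152/3 kN
Load 2 — uniform load w=-7 kN/m over full span:
  R_A = wL/2 = (-7)·8/2 = -28 kN
  R_B = wL/2 = (-7)·8/2 = -28 kN
Load 3 — point force P=5 kN at a=16/5 m (b=L-a=24/5):
  R_A = Pb/L = 5·(24/5)/8 = 3 kN
  R_B = Pa/L = 5·(16/5)/8 = 2 kN
Load 4 — point force P=12 kN at a=2 m (b=L-a=6):
  R_A = Pb/L = 12·6/8 = 9 kN
  R_B = Pa/L = 12·2/8 = 3 kN
Superposition: R_A = 28/3 kN, R_B = 83/3 kN

R_A = 28/3 kN, R_B = 83/3 kN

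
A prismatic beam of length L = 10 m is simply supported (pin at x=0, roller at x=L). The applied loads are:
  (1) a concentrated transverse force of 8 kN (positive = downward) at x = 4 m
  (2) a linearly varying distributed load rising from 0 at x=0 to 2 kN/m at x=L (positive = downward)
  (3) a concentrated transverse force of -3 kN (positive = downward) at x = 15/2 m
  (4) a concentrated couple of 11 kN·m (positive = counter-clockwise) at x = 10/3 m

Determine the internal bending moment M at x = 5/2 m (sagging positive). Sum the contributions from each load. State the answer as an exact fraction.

Load 1 — point force P=8 kN at a=4 m (b=L-a=6):
  M_1 = Pbx/L  [x≤a] = 8·6·(5/2)/10 = 12 kN·m
Load 2 — triangular load w₀=2 kN/m (0→w₀ over full span):
  M_2 = w₀Lx/6 - w₀x³/(6L) = 2·10·(5/2)/6 - 2·(5/2)³/(6·10) = 125/16 kN·m
Load 3 — point force P=-3 kN at a=15/2 m (b=L-a=5/2):
  M_3 = Pbx/L  [x≤a] = (-3)·(5/2)·(5/2)/10 = -15/8 kN·m
Load 4 — applied couple M₀=11 kN·m at a=10/3 m (b=L-a=20/3):
  M_4 = M₀x/L  [x≤a] = 11·(5/2)/10 = 11/4 kN·m
Superposition: M = Σ M_i = 331/16 kN·m ≈ 20.687500 kN·m

M(5/2) = 331/16 kN·m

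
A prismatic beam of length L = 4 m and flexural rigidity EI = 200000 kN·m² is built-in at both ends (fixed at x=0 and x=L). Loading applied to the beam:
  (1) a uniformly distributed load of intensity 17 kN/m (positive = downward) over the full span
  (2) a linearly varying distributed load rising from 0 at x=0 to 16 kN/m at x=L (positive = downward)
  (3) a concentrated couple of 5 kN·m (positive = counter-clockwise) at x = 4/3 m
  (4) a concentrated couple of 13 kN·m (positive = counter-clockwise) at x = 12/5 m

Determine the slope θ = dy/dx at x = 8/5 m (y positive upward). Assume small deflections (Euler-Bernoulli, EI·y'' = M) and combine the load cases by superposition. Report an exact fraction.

θ(8/5) = -1043/31250000 rad

Load 1 — uniform load w=17 kN/m over full span:
  θ_1 = -wx(L-x)(L-2x)/(12EI) = -17·(8/5)·(4-(8/5))·(4-2·(8/5))/(12·200000) = -17/781250 rad
Load 2 — triangular load w₀=16 kN/m (0→w₀ over full span):
  θ_2 = -w₀(2x(L-x)(L-2x)(x+2L)+x²(L-x)²)/(120LEI) = -16·(2·(8/5)·(4-(8/5))·(4-2·(8/5))·((8/5)+2·4)+(8/5)²·(4-(8/5))²)/(120·4·200000) = -24/1953125 rad
Load 3 — applied couple M₀=5 kN·m at a=4/3 m (b=L-a=8/3):
  θ_3 = (R_Ax²/2 - M_Ax - M₀(x-a))/EI  [x>a] with R_A=5/3, M_A=0 = ((5/3)·(8/5)²/2 - 0·(8/5) - 5·((8/5)-(4/3)))/200000 = 1/250000 rad
Load 4 — applied couple M₀=13 kN·m at a=12/5 m (b=L-a=8/5):
  θ_4 = (R_Ax²/2 - M_Ax)/EI  [x≤a] with R_A=117/25, M_A=104/25 = ((117/25)·(8/5)²/2 - (104/25)·(8/5))/200000 = -13/3906250 rad
Superposition: θ = Σ θ_i = -1043/31250000 rad ≈ -0.000033 rad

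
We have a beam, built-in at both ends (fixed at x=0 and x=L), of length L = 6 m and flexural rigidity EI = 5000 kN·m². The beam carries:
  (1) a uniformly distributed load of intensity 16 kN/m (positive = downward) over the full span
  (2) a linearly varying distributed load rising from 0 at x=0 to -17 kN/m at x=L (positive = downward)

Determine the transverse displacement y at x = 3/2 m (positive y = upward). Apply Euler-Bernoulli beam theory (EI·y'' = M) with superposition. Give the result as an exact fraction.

y(3/2) = -40581/12800000 m

Load 1 — uniform load w=16 kN/m over full span:
  y_1 = -wx²(L-x)²/(24EI) = -16·(3/2)²·(6-(3/2))²/(24·5000) = -243/40000 m
Load 2 — triangular load w₀=-17 kN/m (0→w₀ over full span):
  y_2 = -w₀x²(L-x)²(x+2L)/(120LEI) = -(-17)·(3/2)²·(6-(3/2))²·((3/2)+2·6)/(120·6·5000) = 37179/12800000 m
Superposition: y = Σ y_i = -40581/12800000 m ≈ -0.003170 m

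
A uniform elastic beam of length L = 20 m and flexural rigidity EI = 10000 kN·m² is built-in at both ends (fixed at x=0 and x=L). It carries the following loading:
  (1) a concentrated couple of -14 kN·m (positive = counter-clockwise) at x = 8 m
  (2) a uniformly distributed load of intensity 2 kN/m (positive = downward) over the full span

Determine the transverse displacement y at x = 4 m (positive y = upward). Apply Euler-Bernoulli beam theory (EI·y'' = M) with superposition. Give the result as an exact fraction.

y(4) = -7937/234375 m

Load 1 — applied couple M₀=-14 kN·m at a=8 m (b=L-a=12):
  y_1 = (R_Ax³/6 - M_Ax²/2)/EI  [x≤a] with R_A=-126/125, M_A=-42/25 = ((-126/125)·4³/6 - (-42/25)·4²/2)/10000 = 21/78125 m
Load 2 — uniform load w=2 kN/m over full span:
  y_2 = -wx²(L-x)²/(24EI) = -2·4²·(20-4)²/(24·10000) = -64/1875 m
Superposition: y = Σ y_i = -7937/234375 m ≈ -0.033865 m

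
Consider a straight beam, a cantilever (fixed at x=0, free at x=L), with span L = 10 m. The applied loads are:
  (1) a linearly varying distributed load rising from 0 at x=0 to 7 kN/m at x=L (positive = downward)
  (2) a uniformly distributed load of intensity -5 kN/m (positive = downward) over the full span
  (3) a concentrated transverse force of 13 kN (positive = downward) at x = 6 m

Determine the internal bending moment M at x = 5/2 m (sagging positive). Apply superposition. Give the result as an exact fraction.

Load 1 — triangular load w₀=7 kN/m (0→w₀ over full span):
  M_1 = w₀Lx/2 - w₀L²/3 - w₀x³/(6L) = 7·10·(5/2)/2 - 7·10²/3 - 7·(5/2)³/(6·10) = -4725/32 kN·m
Load 2 — uniform load w=-5 kN/m over full span:
  M_2 = -w(L-x)²/2 = -(-5)·(10-(5/2))²/2 = 1125/8 kN·m
Load 3 — point force P=13 kN at a=6 m (b=L-a=4):
  M_3 = -P(a-x)  [x≤a] = -13·(6-(5/2)) = -91/2 kN·m
Superposition: M = Σ M_i = -1681/32 kN·m ≈ -52.531250 kN·m

M(5/2) = -1681/32 kN·m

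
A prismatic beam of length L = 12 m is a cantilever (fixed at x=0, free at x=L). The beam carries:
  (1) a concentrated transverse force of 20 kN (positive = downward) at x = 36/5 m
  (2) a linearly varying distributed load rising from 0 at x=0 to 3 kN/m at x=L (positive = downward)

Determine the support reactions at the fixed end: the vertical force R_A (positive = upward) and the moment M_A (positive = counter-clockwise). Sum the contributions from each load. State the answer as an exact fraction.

R_A = 38 kN, M_A = 288 kN·m

Load 1 — point force P=20 kN at a=36/5 m (b=L-a=24/5):
  R_A = P = 20 kN
  M_A = Pa = 20·(36/5) = 144 kN·m
Load 2 — triangular load w₀=3 kN/m (0→w₀ over full span):
  R_A = w₀L/2 = 3·12/2 = 18 kN
  M_A = w₀L²/3 = 3·12²/3 = 144 kN·m
Superposition: R_A = 38 kN, M_A = 288 kN·m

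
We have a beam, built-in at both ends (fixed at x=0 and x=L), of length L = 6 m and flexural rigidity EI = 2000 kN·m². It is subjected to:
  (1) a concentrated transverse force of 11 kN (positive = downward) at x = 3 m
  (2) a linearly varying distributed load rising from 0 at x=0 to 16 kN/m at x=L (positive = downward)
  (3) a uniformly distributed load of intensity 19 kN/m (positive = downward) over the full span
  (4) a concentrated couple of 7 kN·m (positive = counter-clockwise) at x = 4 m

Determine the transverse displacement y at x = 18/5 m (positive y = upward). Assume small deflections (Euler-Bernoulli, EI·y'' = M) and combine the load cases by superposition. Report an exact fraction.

y(18/5) = -387063/7812500 m

Load 1 — point force P=11 kN at a=3 m (b=L-a=3):
  y_1 = -Pa²(L-x)²(3bL-(3b+a)(L-x))/(6L³EI)  [x>a] = -11·3²·(6-(18/5))²·(3·3·6-(3·3+3)·(6-(18/5)))/(6·6³·2000) = -693/125000 m
Load 2 — triangular load w₀=16 kN/m (0→w₀ over full span):
  y_2 = -w₀x²(L-x)²(x+2L)/(120LEI) = -16·(18/5)²·(6-(18/5))²·((18/5)+2·6)/(120·6·2000) = -25272/1953125 m
Load 3 — uniform load w=19 kN/m over full span:
  y_3 = -wx²(L-x)²/(24EI) = -19·(18/5)²·(6-(18/5))²/(24·2000) = -4617/156250 m
Load 4 — applied couple M₀=7 kN·m at a=4 m (b=L-a=2):
  y_4 = (R_Ax³/6 - M_Ax²/2)/EI  [x≤a] with R_A=14/9, M_A=7/3 = ((14/9)·(18/5)³/6 - (7/3)·(18/5)²/2)/2000 = -189/125000 m
Superposition: y = Σ y_i = -387063/7812500 m ≈ -0.049544 m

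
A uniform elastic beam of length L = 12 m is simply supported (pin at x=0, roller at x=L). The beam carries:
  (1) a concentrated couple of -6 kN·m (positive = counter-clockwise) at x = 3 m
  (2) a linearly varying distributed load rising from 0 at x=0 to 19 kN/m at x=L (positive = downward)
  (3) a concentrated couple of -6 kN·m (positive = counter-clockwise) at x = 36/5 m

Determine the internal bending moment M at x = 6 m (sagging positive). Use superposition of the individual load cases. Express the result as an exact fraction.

Load 1 — applied couple M₀=-6 kN·m at a=3 m (b=L-a=9):
  M_1 = M₀x/L - M₀  [x>a] = (-6)·6/12 - (-6) = 3 kN·m
Load 2 — triangular load w₀=19 kN/m (0→w₀ over full span):
  M_2 = w₀Lx/6 - w₀x³/(6L) = 19·12·6/6 - 19·6³/(6·12) = 171 kN·m
Load 3 — applied couple M₀=-6 kN·m at a=36/5 m (b=L-a=24/5):
  M_3 = M₀x/L  [x≤a] = (-6)·6/12 = -3 kN·m
Superposition: M = Σ M_i = 171 kN·m ≈ 171.000000 kN·m

M(6) = 171 kN·m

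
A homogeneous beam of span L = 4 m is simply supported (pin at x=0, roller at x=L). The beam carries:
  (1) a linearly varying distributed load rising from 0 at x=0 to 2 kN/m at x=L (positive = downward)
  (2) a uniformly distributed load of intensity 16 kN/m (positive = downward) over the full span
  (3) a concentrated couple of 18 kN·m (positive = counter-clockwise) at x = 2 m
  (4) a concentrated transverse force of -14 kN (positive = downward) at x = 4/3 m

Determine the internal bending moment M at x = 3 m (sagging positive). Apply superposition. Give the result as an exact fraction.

M(3) = 199/12 kN·m

Load 1 — triangular load w₀=2 kN/m (0→w₀ over full span):
  M_1 = w₀Lx/6 - w₀x³/(6L) = 2·4·3/6 - 2·3³/(6·4) = 7/4 kN·m
Load 2 — uniform load w=16 kN/m over full span:
  M_2 = wx(L-x)/2 = 16·3·(4-3)/2 = 24 kN·m
Load 3 — applied couple M₀=18 kN·m at a=2 m (b=L-a=2):
  M_3 = M₀x/L - M₀  [x>a] = 18·3/4 - 18 = -9/2 kN·m
Load 4 — point force P=-14 kN at a=4/3 m (b=L-a=8/3):
  M_4 = Pa(L-x)/L  [x>a] = (-14)·(4/3)·(4-3)/4 = -14/3 kN·m
Superposition: M = Σ M_i = 199/12 kN·m ≈ 16.583333 kN·m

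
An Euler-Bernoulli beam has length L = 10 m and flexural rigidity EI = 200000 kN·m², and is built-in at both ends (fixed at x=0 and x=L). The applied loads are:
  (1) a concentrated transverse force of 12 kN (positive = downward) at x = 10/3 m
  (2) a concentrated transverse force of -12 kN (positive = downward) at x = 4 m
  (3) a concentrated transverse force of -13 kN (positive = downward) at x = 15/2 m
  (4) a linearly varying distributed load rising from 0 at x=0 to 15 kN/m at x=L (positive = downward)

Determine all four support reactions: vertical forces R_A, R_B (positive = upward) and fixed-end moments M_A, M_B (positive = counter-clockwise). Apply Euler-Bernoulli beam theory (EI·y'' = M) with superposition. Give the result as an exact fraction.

R_A = 776939/36000 kN, M_A = 319709/7200 kN·m, R_B = 1455061/36000 kN, M_B = -389431/7200 kN·m

Load 1 — point force P=12 kN at a=10/3 m (b=L-a=20/3):
  R_A = Pb²(3a+b)/L³ = 12·(20/3)²·(3·(10/3)+(20/3))/10³ = 80/9 kN
  M_A = Pab²/L² = 12·(10/3)·(20/3)²/10² = 160/9 kN·m
  R_B = Pa²(a+3b)/L³ = 12·(10/3)²·((10/3)+3·(20/3))/10³ = 28/9 kN
  M_B = -Pa²b/L² = -12·(10/3)²·(20/3)/10² = -80/9 kN·m
Load 2 — point force P=-12 kN at a=4 m (b=L-a=6):
  R_A = Pb²(3a+b)/L³ = (-12)·6²·(3·4+6)/10³ = -972/125 kN
  M_A = Pab²/L² = (-12)·4·6²/10² = -432/25 kN·m
  R_B = Pa²(a+3b)/L³ = (-12)·4²·(4+3·6)/10³ = -528/125 kN
  M_B = -Pa²b/L² = -(-12)·4²·6/10² = 288/25 kN·m
Load 3 — point force P=-13 kN at a=15/2 m (b=L-a=5/2):
  R_A = Pb²(3a+b)/L³ = (-13)·(5/2)²·(3·(15/2)+(5/2))/10³ = -65/32 kN
  M_A = Pab²/L² = (-13)·(15/2)·(5/2)²/10² = -195/32 kN·m
  R_B = Pa²(a+3b)/L³ = (-13)·(15/2)²·((15/2)+3·(5/2))/10³ = -351/32 kN
  M_B = -Pa²b/L² = -(-13)·(15/2)²·(5/2)/10² = 585/32 kN·m
Load 4 — triangular load w₀=15 kN/m (0→w₀ over full span):
  R_A = 3w₀L/20 = 3·15·10/20 = 45/2 kN
  M_A = w₀L²/30 = 15·10²/30 = 50 kN·m
  R_B = 7w₀L/20 = 7·15·10/20 = 105/2 kN
  M_B = -w₀L²/20 = -15·10²/20 = -75 kN·m
Superposition: R_A = 776939/36000 kN, M_A = 319709/7200 kN·m, R_B = 1455061/36000 kN, M_B = -389431/7200 kN·m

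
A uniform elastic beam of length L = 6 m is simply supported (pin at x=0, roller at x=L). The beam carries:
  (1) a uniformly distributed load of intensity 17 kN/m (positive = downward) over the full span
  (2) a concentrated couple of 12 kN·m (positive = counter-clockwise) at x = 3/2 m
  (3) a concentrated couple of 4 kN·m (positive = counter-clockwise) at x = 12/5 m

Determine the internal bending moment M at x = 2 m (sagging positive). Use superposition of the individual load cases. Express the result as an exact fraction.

M(2) = 184/3 kN·m

Load 1 — uniform load w=17 kN/m over full span:
  M_1 = wx(L-x)/2 = 17·2·(6-2)/2 = 68 kN·m
Load 2 — applied couple M₀=12 kN·m at a=3/2 m (b=L-a=9/2):
  M_2 = M₀x/L - M₀  [x>a] = 12·2/6 - 12 = -8 kN·m
Load 3 — applied couple M₀=4 kN·m at a=12/5 m (b=L-a=18/5):
  M_3 = M₀x/L  [x≤a] = 4·2/6 = 4/3 kN·m
Superposition: M = Σ M_i = 184/3 kN·m ≈ 61.333333 kN·m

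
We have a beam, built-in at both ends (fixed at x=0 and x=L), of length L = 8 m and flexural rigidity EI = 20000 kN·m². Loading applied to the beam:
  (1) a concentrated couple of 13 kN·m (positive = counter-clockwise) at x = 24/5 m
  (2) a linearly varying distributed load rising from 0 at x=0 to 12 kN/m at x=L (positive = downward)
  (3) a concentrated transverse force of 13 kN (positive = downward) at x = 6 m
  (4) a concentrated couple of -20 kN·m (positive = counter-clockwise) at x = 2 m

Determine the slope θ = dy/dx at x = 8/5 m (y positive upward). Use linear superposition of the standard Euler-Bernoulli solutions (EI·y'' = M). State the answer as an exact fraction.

Load 1 — applied couple M₀=13 kN·m at a=24/5 m (b=L-a=16/5):
  θ_1 = (R_Ax²/2 - M_Ax)/EI  [x≤a] with R_A=117/50, M_A=104/25 = ((117/50)·(8/5)²/2 - (104/25)·(8/5))/20000 = -143/781250 rad
Load 2 — triangular load w₀=12 kN/m (0→w₀ over full span):
  θ_2 = -w₀(2x(L-x)(L-2x)(x+2L)+x²(L-x)²)/(120LEI) = -12·(2·(8/5)·(8-(8/5))·(8-2·(8/5))·((8/5)+2·8)+(8/5)²·(8-(8/5))²)/(120·8·20000) = -448/390625 rad
Load 3 — point force P=13 kN at a=6 m (b=L-a=2):
  θ_3 = -Pb²x(2aL-(3a+b)x)/(2L³EI)  [x≤a] = -13·2²·(8/5)·(2·6·8-(3·6+2)·(8/5))/(2·8³·20000) = -13/50000 rad
Load 4 — applied couple M₀=-20 kN·m at a=2 m (b=L-a=6):
  θ_4 = (R_Ax²/2 - M_Ax)/EI  [x≤a] with R_A=-45/16, M_A=15/4 = ((-45/16)·(8/5)²/2 - (15/4)·(8/5))/20000 = -3/6250 rad
Superposition: θ = Σ θ_i = -12937/6250000 rad ≈ -0.002070 rad

θ(8/5) = -12937/6250000 rad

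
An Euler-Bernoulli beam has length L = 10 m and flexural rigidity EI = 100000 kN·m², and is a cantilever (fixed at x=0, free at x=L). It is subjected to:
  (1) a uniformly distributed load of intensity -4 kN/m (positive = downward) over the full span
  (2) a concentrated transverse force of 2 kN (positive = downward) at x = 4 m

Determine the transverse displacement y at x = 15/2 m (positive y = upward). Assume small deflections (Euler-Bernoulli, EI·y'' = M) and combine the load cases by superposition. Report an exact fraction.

y(15/2) = 311153/9600000 m

Load 1 — uniform load w=-4 kN/m over full span:
  y_1 = -wx²(x²-4Lx+6L²)/(24EI) = -(-4)·(15/2)²·((15/2)²-4·10·(15/2)+6·10²)/(24·100000) = 171/5120 m
Load 2 — point force P=2 kN at a=4 m (b=L-a=6):
  y_2 = -Pa²(3x-a)/(6EI)  [x>a] = -2·4²·(3·(15/2)-4)/(6·100000) = -37/37500 m
Superposition: y = Σ y_i = 311153/9600000 m ≈ 0.032412 m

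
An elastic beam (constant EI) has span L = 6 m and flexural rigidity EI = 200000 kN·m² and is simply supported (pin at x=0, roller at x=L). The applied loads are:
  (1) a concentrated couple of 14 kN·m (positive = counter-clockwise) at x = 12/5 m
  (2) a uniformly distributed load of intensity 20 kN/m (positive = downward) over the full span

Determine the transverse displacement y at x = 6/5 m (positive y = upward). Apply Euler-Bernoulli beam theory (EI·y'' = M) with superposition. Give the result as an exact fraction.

y(6/5) = -6201/6250000 m

Load 1 — applied couple M₀=14 kN·m at a=12/5 m (b=L-a=18/5):
  y_1 = (M₀x³/(6L)+C₁x)/EI  [x≤a] with C₁=M₀(3b²-L²)/(6L)=28/25 = (14·(6/5)³/(6·6)+(28/25)·(6/5))/200000 = 63/6250000 m
Load 2 — uniform load w=20 kN/m over full span:
  y_2 = -wx(L³-2Lx²+x³)/(24EI) = -20·(6/5)·(6³-2·6·(6/5)²+(6/5)³)/(24·200000) = -783/781250 m
Superposition: y = Σ y_i = -6201/6250000 m ≈ -0.000992 m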